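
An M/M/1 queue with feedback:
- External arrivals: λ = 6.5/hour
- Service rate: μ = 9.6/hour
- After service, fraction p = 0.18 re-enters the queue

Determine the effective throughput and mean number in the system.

Effective arrival rate: λ_eff = λ/(1-p) = 6.5/(1-0.18) = 6.5/0.82 = 7.9268
ρ = λ_eff/μ = 7.9268/9.6 = 0.82571
L = ρ/(1-ρ) = 0.82571/(1-0.82571) = 4.7376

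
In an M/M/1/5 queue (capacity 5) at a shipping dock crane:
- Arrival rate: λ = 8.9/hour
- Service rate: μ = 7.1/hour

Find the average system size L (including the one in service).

ρ = λ/μ = 8.9/7.1 = 1.25352
P₀ = (1-ρ)/(1-ρ^(K+1)) = (1-1.25352)/(1-1.25352^6) = -0.25352/-2.8796 = 0.08804
P_K = P₀×ρ^K = 0.08804 × 1.25352^5 = 0.08804 × 3.0950 = 0.2725
L = ρ[1 - (K+1)ρ^K + Kρ^(K+1)] / [(1-ρ)(1-ρ^(K+1))]
L = 1.25352 × (1 - 6×3.09497 + 5×3.87961) / ((1 - 1.25352) × (1 - 3.87961)) = 3.1392 containers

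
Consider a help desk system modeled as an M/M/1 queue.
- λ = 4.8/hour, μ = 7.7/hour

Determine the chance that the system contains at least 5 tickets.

ρ = λ/μ = 4.8/7.7 = 0.62338
P(N ≥ n) = ρⁿ
P(N ≥ 5) = 0.62338^5
P(N ≥ 5) = 0.09414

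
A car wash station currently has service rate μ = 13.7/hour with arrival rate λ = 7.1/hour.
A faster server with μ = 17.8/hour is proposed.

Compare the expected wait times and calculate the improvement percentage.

System 1: ρ₁ = 7.1/13.7 = 0.5182, W₁ = 1/(13.7-7.1) = 0.15152
System 2: ρ₂ = 7.1/17.8 = 0.3989, W₂ = 1/(17.8-7.1) = 0.093458
Improvement: (W₁-W₂)/W₁ = (0.15152-0.093458)/0.15152 = 38.32%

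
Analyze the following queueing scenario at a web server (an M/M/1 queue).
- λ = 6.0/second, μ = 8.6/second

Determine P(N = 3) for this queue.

ρ = λ/μ = 6.0/8.6 = 0.6977
P(n) = (1-ρ)ρⁿ
P(3) = (1-0.6977) × 0.6977^3
P(3) = 0.3023 × 0.3396
P(3) = 0.1027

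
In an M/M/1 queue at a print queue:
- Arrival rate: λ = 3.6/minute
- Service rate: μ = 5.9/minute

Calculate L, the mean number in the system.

ρ = λ/μ = 3.6/5.9 = 0.6102
For M/M/1: L = λ/(μ-λ)
L = 3.6/(5.9-3.6) = 3.6/2.30
L = 1.5652 jobs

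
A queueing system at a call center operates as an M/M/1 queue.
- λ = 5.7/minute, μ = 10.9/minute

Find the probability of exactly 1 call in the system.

ρ = λ/μ = 5.7/10.9 = 0.5229
P(n) = (1-ρ)ρⁿ
P(1) = (1-0.5229) × 0.5229^1
P(1) = 0.4771 × 0.5229
P(1) = 0.2495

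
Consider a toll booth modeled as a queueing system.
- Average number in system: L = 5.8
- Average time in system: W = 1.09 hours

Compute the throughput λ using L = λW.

Little's Law: L = λW, so λ = L/W
λ = 5.8/1.09 = 5.3211 vehicles/hour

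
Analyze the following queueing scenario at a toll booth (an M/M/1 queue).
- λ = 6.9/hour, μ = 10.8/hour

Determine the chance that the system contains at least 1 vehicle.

ρ = λ/μ = 6.9/10.8 = 0.6389
P(N ≥ n) = ρⁿ
P(N ≥ 1) = 0.6389^1
P(N ≥ 1) = 0.6389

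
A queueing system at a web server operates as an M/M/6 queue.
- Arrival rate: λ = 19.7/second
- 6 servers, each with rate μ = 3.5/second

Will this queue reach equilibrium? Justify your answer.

Stability requires ρ = λ/(cμ) < 1
ρ = 19.7/(6 × 3.5) = 19.7/21.00 = 0.9381
Since 0.9381 < 1, the system is STABLE.
The servers are busy 93.81% of the time.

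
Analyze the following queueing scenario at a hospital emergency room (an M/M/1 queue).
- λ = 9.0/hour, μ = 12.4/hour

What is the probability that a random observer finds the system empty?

ρ = λ/μ = 9.0/12.4 = 0.7258
P(0) = 1 - ρ = 1 - 0.7258 = 0.2742
The server is idle 27.42% of the time.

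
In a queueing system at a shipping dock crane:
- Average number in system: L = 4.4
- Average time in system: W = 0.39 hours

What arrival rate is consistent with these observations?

Little's Law: L = λW, so λ = L/W
λ = 4.4/0.39 = 11.2821 containers/hour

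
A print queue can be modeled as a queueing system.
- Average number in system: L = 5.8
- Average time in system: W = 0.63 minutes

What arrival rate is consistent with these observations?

Little's Law: L = λW, so λ = L/W
λ = 5.8/0.63 = 9.2063 jobs/minute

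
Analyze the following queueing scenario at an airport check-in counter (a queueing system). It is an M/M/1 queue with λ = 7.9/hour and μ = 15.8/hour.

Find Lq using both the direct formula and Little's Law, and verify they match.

Method 1 (direct): Lq = λ²/(μ(μ-λ)) = 62.41/(15.8 × 7.90) = 0.5000

Method 2 (Little's Law):
W = 1/(μ-λ) = 1/7.90 = 0.12658
Wq = W - 1/μ = 0.12658 - 0.063291 = 0.06329
Lq = λWq = 7.9 × 0.06329 = 0.5000 ✔ (matches Method 1)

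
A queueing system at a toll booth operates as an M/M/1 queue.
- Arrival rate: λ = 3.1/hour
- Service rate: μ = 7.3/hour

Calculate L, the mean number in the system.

ρ = λ/μ = 3.1/7.3 = 0.4247
For M/M/1: L = λ/(μ-λ)
L = 3.1/(7.3-3.1) = 3.1/4.20
L = 0.7381 vehicles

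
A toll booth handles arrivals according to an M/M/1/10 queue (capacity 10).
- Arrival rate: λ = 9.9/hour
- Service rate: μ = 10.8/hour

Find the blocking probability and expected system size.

ρ = λ/μ = 9.9/10.8 = 0.91667
P₀ = (1-ρ)/(1-ρ^(K+1)) = (1-0.91667)/(1-0.91667^11) = 0.08333/0.6160 = 0.1353
P_K = P₀×ρ^K = 0.13528 × 0.91667^10 = 0.13528 × 0.41892 = 0.05667
Blocking probability P_10 = 0.05667 (5.67%)
L = ρ[1 - (K+1)ρ^K + Kρ^(K+1)] / [(1-ρ)(1-ρ^(K+1))]
L = 0.91667 × (1 - 11×0.4189191 + 10×0.3840106) / ((1 - 0.91667) × (1 - 0.3840106)) = 4.1430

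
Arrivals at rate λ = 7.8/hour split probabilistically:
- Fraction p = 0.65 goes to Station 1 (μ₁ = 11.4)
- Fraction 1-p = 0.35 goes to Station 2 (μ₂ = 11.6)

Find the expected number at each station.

Effective rates: λ₁ = 7.8×0.65 = 5.07, λ₂ = 7.8×0.35 = 2.73
Station 1: ρ₁ = 5.07/11.4 = 0.444737, L₁ = ρ₁/(1-ρ₁) = 0.444737/(1-0.444737) = 0.8009
Station 2: ρ₂ = 2.73/11.6 = 0.23534, L₂ = ρ₂/(1-ρ₂) = 0.23534/(1-0.23534) = 0.3078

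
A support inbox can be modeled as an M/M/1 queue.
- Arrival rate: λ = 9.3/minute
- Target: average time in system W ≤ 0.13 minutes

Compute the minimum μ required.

For M/M/1: W = 1/(μ-λ)
Need W ≤ 0.13, so 1/(μ-λ) ≤ 0.13
μ - λ ≥ 1/0.13 = 7.6923
μ ≥ 9.3 + 7.6923 = 16.9923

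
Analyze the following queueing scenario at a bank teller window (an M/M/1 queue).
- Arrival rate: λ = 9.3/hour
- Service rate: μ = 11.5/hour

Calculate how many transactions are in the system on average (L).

ρ = λ/μ = 9.3/11.5 = 0.8087
For M/M/1: L = λ/(μ-λ)
L = 9.3/(11.5-9.3) = 9.3/2.20
L = 4.2273 transactions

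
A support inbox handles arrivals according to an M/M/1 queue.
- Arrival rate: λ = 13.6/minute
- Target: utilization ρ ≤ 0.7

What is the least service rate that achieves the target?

ρ = λ/μ, so μ = λ/ρ
μ ≥ 13.6/0.7 = 19.4286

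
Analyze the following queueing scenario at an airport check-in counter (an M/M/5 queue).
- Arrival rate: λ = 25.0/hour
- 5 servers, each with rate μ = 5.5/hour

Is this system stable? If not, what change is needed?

Stability requires ρ = λ/(cμ) < 1
ρ = 25.0/(5 × 5.5) = 25.0/27.50 = 0.9091
Since 0.9091 < 1, the system is STABLE.
The servers are busy 90.91% of the time.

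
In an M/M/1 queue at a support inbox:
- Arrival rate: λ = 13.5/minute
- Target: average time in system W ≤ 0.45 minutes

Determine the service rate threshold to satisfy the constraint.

For M/M/1: W = 1/(μ-λ)
Need W ≤ 0.45, so 1/(μ-λ) ≤ 0.45
μ - λ ≥ 1/0.45 = 2.2222
μ ≥ 13.5 + 2.2222 = 15.7222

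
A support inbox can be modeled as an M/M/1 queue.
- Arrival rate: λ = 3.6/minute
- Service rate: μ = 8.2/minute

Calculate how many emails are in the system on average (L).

ρ = λ/μ = 3.6/8.2 = 0.4390
For M/M/1: L = λ/(μ-λ)
L = 3.6/(8.2-3.6) = 3.6/4.60
L = 0.7826 emails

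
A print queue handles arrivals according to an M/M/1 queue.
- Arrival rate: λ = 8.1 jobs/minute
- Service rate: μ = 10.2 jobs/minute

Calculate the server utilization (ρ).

Server utilization: ρ = λ/μ
ρ = 8.1/10.2 = 0.7941
The server is busy 79.41% of the time.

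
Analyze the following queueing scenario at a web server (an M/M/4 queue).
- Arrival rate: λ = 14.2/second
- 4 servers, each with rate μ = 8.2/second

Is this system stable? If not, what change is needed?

Stability requires ρ = λ/(cμ) < 1
ρ = 14.2/(4 × 8.2) = 14.2/32.80 = 0.4329
Since 0.4329 < 1, the system is STABLE.
The servers are busy 43.29% of the time.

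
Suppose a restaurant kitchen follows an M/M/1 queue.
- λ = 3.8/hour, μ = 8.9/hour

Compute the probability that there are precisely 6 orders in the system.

ρ = λ/μ = 3.8/8.9 = 0.42697
P(n) = (1-ρ)ρⁿ
P(6) = (1-0.42697) × 0.42697^6
P(6) = 0.5730 × 0.006059
P(6) = 0.003472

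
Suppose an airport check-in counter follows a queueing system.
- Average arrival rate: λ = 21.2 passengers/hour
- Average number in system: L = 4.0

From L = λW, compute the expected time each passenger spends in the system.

Little's Law: L = λW, so W = L/λ
W = 4.0/21.2 = 0.1887 hours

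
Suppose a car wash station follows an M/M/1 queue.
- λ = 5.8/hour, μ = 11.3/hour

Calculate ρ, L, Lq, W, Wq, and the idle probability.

Step 1: ρ = λ/μ = 5.8/11.3 = 0.5133
Step 2: L = λ/(μ-λ) = 5.8/5.50 = 1.0545
Step 3: Lq = λ²/(μ(μ-λ)) = 33.64/(11.3×5.50) = 0.5413
Step 4: W = 1/(μ-λ) = 1/5.50 = 0.181818
Step 5: Wq = λ/(μ(μ-λ)) = 5.8/(11.3×5.50) = 0.09332
Step 6: P(0) = 1-ρ = 0.4867
Verify: L = λW = 5.8×0.181818 = 1.0545 ✔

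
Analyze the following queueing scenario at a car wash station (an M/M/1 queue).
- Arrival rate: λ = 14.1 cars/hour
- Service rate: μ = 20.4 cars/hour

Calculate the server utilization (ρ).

Server utilization: ρ = λ/μ
ρ = 14.1/20.4 = 0.6912
The server is busy 69.12% of the time.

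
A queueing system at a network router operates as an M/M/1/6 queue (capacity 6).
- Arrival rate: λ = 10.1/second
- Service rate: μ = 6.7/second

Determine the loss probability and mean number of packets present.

ρ = λ/μ = 10.1/6.7 = 1.50746
P₀ = (1-ρ)/(1-ρ^(K+1)) = (1-1.50746)/(1-1.50746^7) = -0.5075/-16.6897 = 0.03041
P_K = P₀×ρ^K = 0.030406 × 1.50746^6 = 0.030406 × 11.7348 = 0.3568
Blocking probability P_6 = 0.3568 (35.68%)
L = ρ[1 - (K+1)ρ^K + Kρ^(K+1)] / [(1-ρ)(1-ρ^(K+1))]
L = 1.50746 × (1 - 7×11.7348 + 6×17.6897) / ((1 - 1.50746) × (1 - 17.6897)) = 4.4488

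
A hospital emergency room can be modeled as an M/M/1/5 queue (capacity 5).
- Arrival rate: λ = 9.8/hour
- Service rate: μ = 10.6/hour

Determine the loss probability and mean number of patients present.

ρ = λ/μ = 9.8/10.6 = 0.92453
P₀ = (1-ρ)/(1-ρ^(K+1)) = (1-0.92453)/(1-0.92453^6) = 0.07547/0.3755 = 0.2010
P_K = P₀×ρ^K = 0.2010 × 0.92453^5 = 0.2010 × 0.6755 = 0.1358
Blocking probability P_5 = 0.1358 (13.58%)
L = ρ[1 - (K+1)ρ^K + Kρ^(K+1)] / [(1-ρ)(1-ρ^(K+1))]
L = 0.92453 × (1 - 6×0.6754684 + 5×0.6244908) / ((1 - 0.92453) × (1 - 0.6244908)) = 2.2720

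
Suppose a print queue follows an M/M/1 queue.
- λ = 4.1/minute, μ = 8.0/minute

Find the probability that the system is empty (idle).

ρ = λ/μ = 4.1/8.0 = 0.5125
P(0) = 1 - ρ = 1 - 0.5125 = 0.4875
The server is idle 48.75% of the time.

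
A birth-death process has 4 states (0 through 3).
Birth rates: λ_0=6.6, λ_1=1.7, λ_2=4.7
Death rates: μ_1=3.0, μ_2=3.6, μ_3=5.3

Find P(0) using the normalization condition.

Ratios P(n)/P(0) = (λ₀···λₙ₋₁)/(μ₁···μₙ):
P(1)/P(0) = (6.6)/(3.0) = 2.2000
P(2)/P(0) = (6.6×1.7)/(3.0×3.6) = 1.0389
P(3)/P(0) = (6.6×1.7×4.7)/(3.0×3.6×5.3) = 0.9213

Normalization: ∑ P(n) = 1
P(0) × (1.0000 + 2.2000 + 1.0389 + 0.9213) = 1
P(0) × 5.1602 = 1
P(0) = 1/5.1602 = 0.1938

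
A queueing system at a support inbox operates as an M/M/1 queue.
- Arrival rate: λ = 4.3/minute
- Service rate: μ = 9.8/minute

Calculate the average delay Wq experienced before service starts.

First, compute utilization: ρ = λ/μ = 4.3/9.8 = 0.4388
For M/M/1: Wq = λ/(μ(μ-λ))
Wq = 4.3/(9.8 × (9.8-4.3))
Wq = 4.3/(9.8 × 5.50)
Wq = 0.07978 minutes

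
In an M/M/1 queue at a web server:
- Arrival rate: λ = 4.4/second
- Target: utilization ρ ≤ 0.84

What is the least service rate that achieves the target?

ρ = λ/μ, so μ = λ/ρ
μ ≥ 4.4/0.84 = 5.2381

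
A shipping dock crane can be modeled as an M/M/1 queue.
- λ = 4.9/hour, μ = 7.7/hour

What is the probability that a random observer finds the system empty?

ρ = λ/μ = 4.9/7.7 = 0.6364
P(0) = 1 - ρ = 1 - 0.6364 = 0.3636
The server is idle 36.36% of the time.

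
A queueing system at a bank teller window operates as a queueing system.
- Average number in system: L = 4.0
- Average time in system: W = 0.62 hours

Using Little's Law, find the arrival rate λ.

Little's Law: L = λW, so λ = L/W
λ = 4.0/0.62 = 6.4516 transactions/hour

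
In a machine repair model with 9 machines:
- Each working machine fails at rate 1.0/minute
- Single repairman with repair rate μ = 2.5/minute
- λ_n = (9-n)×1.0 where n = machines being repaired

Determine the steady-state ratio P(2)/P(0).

P(2)/P(0) = ∏_{i=0}^{2-1} λ_i/μ_{i+1}
= (9-0)×1.0/2.5 × (9-1)×1.0/2.5
= 11.5200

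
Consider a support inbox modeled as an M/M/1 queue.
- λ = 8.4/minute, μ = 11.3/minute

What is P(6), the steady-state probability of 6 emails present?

ρ = λ/μ = 8.4/11.3 = 0.74336
P(n) = (1-ρ)ρⁿ
P(6) = (1-0.74336) × 0.74336^6
P(6) = 0.25664 × 0.16873
P(6) = 0.04330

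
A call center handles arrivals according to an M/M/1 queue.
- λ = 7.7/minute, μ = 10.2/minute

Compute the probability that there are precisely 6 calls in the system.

ρ = λ/μ = 7.7/10.2 = 0.7549
P(n) = (1-ρ)ρⁿ
P(6) = (1-0.7549) × 0.7549^6
P(6) = 0.24510 × 0.18507
P(6) = 0.04536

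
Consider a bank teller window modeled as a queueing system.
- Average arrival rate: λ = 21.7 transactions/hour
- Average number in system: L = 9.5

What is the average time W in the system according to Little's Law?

Little's Law: L = λW, so W = L/λ
W = 9.5/21.7 = 0.4378 hours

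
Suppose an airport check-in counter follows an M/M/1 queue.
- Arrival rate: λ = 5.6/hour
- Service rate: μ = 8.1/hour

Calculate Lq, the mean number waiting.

ρ = λ/μ = 5.6/8.1 = 0.6914
For M/M/1: Lq = λ²/(μ(μ-λ))
Lq = 31.36/(8.1 × 2.50)
Lq = 1.5486 passengers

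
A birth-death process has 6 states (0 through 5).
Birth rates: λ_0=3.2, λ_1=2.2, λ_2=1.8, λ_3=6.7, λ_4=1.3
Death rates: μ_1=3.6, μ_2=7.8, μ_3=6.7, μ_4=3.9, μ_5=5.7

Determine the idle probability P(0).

Ratios P(n)/P(0) = (λ₀···λₙ₋₁)/(μ₁···μₙ):
P(1)/P(0) = (3.2)/(3.6) = 0.8889
P(2)/P(0) = (3.2×2.2)/(3.6×7.8) = 0.2507
P(3)/P(0) = (3.2×2.2×1.8)/(3.6×7.8×6.7) = 0.06736
P(4)/P(0) = (3.2×2.2×1.8×6.7)/(3.6×7.8×6.7×3.9) = 0.1157
P(5)/P(0) = (3.2×2.2×1.8×6.7×1.3)/(3.6×7.8×6.7×3.9×5.7) = 0.02639

Normalization: ∑ P(n) = 1
P(0) × (1.0000 + 0.8889 + 0.2507 + 0.06736 + 0.1157 + 0.02639) = 1
P(0) × 2.3491 = 1
P(0) = 1/2.3491 = 0.4257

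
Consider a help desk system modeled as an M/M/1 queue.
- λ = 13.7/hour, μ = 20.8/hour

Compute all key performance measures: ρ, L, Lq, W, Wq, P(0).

Step 1: ρ = λ/μ = 13.7/20.8 = 0.6587
Step 2: L = λ/(μ-λ) = 13.7/7.10 = 1.9296
Step 3: Lq = λ²/(μ(μ-λ)) = 187.69/(20.8×7.10) = 1.2709
Step 4: W = 1/(μ-λ) = 1/7.10 = 0.14085
Step 5: Wq = λ/(μ(μ-λ)) = 13.7/(20.8×7.10) = 0.09277
Step 6: P(0) = 1-ρ = 0.3413
Verify: L = λW = 13.7×0.14085 = 1.9296 ✔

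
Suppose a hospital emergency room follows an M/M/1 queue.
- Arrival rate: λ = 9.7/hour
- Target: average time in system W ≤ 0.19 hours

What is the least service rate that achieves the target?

For M/M/1: W = 1/(μ-λ)
Need W ≤ 0.19, so 1/(μ-λ) ≤ 0.19
μ - λ ≥ 1/0.19 = 5.2632
μ ≥ 9.7 + 5.2632 = 14.9632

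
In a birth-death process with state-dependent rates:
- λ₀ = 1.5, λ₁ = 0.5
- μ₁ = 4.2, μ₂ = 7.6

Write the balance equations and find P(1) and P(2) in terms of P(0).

Balance equations:
State 0: λ₀P₀ = μ₁P₁ → P₁ = (λ₀/μ₁)P₀ = (1.5/4.2)P₀ = 0.3571P₀
State 1: P₂ = (λ₀λ₁)/(μ₁μ₂)P₀ = (1.5×0.5)/(4.2×7.6)P₀ = 0.02350P₀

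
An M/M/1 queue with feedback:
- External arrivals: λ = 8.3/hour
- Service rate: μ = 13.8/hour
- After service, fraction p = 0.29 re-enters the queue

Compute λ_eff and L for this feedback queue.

Effective arrival rate: λ_eff = λ/(1-p) = 8.3/(1-0.29) = 8.3/0.71 = 11.6901
ρ = λ_eff/μ = 11.6901/13.8 = 0.84711
L = ρ/(1-ρ) = 0.84711/(1-0.84711) = 5.5407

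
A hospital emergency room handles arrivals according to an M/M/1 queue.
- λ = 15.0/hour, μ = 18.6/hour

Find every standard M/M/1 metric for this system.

Step 1: ρ = λ/μ = 15.0/18.6 = 0.8065
Step 2: L = λ/(μ-λ) = 15.0/3.60 = 4.1667
Step 3: Lq = λ²/(μ(μ-λ)) = 225.00/(18.6×3.60) = 3.3602
Step 4: W = 1/(μ-λ) = 1/3.60 = 0.27778
Step 5: Wq = λ/(μ(μ-λ)) = 15.0/(18.6×3.60) = 0.2240
Step 6: P(0) = 1-ρ = 0.1935
Verify: L = λW = 15.0×0.27778 = 4.1667 ✔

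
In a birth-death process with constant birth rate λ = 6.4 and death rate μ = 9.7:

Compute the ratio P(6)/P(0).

For constant rates: P(n)/P(0) = (λ/μ)^n
P(6)/P(0) = (6.4/9.7)^6 = 0.6598^6 = 0.08250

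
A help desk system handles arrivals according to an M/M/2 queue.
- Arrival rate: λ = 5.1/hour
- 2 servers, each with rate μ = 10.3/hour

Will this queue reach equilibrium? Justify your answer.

Stability requires ρ = λ/(cμ) < 1
ρ = 5.1/(2 × 10.3) = 5.1/20.60 = 0.2476
Since 0.2476 < 1, the system is STABLE.
The servers are busy 24.76% of the time.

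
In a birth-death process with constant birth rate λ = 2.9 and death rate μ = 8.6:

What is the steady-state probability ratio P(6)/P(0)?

For constant rates: P(n)/P(0) = (λ/μ)^n
P(6)/P(0) = (2.9/8.6)^6 = 0.3372^6 = 0.001470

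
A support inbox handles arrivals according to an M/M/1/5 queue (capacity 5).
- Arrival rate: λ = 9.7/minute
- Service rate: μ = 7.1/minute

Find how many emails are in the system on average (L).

ρ = λ/μ = 9.7/7.1 = 1.3662
P₀ = (1-ρ)/(1-ρ^(K+1)) = (1-1.3662)/(1-1.3662^6) = -0.3662/-5.5026 = 0.06655
P_K = P₀×ρ^K = 0.06655 × 1.3662^5 = 0.06655 × 4.7596 = 0.3168
L = ρ[1 - (K+1)ρ^K + Kρ^(K+1)] / [(1-ρ)(1-ρ^(K+1))]
L = 1.3662 × (1 - 6×4.7596104 + 5×6.5025797) / ((1 - 1.3662) × (1 - 6.5025797)) = 3.3596 emails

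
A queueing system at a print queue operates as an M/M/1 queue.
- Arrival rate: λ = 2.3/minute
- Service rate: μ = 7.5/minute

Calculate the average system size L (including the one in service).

ρ = λ/μ = 2.3/7.5 = 0.3067
For M/M/1: L = λ/(μ-λ)
L = 2.3/(7.5-2.3) = 2.3/5.20
L = 0.4423 jobs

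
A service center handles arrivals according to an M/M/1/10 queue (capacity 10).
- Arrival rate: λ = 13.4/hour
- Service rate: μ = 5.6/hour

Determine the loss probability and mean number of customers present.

ρ = λ/μ = 13.4/5.6 = 2.39286
P₀ = (1-ρ)/(1-ρ^(K+1)) = (1-2.39286)/(1-2.39286^11) = -1.3929/-14725.1829 = 0.00009459
P_K = P₀×ρ^K = 0.00009459 × 2.39286^10 = 0.00009459 × 6154.2183 = 0.5821
Blocking probability P_10 = 0.5821 (58.21%)
L = ρ[1 - (K+1)ρ^K + Kρ^(K+1)] / [(1-ρ)(1-ρ^(K+1))]
L = 2.39286 × (1 - 11×6154.2183 + 10×14726.1829) / ((1 - 2.39286) × (1 - 14726.1829)) = 9.2828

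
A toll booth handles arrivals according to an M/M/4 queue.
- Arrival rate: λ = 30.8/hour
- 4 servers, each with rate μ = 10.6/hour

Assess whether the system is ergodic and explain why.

Stability requires ρ = λ/(cμ) < 1
ρ = 30.8/(4 × 10.6) = 30.8/42.40 = 0.7264
Since 0.7264 < 1, the system is STABLE.
The servers are busy 72.64% of the time.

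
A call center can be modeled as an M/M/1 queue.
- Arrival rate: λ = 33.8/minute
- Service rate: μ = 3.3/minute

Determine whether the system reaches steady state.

Stability requires ρ = λ/(cμ) < 1
ρ = 33.8/(1 × 3.3) = 33.8/3.30 = 10.2424
Since 10.2424 ≥ 1, the system is UNSTABLE.
Queue grows without bound. Need μ > λ = 33.8.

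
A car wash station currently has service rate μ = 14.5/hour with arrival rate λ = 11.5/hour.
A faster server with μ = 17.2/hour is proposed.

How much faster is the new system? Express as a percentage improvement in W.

System 1: ρ₁ = 11.5/14.5 = 0.7931, W₁ = 1/(14.5-11.5) = 0.3333
System 2: ρ₂ = 11.5/17.2 = 0.6686, W₂ = 1/(17.2-11.5) = 0.1754
Improvement: (W₁-W₂)/W₁ = (0.3333-0.1754)/0.3333 = 47.37%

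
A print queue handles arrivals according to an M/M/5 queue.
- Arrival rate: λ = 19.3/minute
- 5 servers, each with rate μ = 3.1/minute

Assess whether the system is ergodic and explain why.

Stability requires ρ = λ/(cμ) < 1
ρ = 19.3/(5 × 3.1) = 19.3/15.50 = 1.2452
Since 1.2452 ≥ 1, the system is UNSTABLE.
Need c > λ/μ = 19.3/3.1 = 6.23.
Minimum servers needed: c = 7.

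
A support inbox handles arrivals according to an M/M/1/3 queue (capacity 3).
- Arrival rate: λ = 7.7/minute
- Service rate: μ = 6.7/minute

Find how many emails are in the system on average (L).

ρ = λ/μ = 7.7/6.7 = 1.14925
P₀ = (1-ρ)/(1-ρ^(K+1)) = (1-1.14925)/(1-1.14925^4) = -0.14925/-0.74445 = 0.2005
P_K = P₀×ρ^K = 0.2005 × 1.14925^3 = 0.2005 × 1.5179 = 0.3043
L = ρ[1 - (K+1)ρ^K + Kρ^(K+1)] / [(1-ρ)(1-ρ^(K+1))]
L = 1.14925 × (1 - 4×1.5179013 + 3×1.7444481) / ((1 - 1.14925) × (1 - 1.7444481)) = 1.6729 emails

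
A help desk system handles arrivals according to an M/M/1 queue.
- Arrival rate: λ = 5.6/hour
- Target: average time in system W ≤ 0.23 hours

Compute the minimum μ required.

For M/M/1: W = 1/(μ-λ)
Need W ≤ 0.23, so 1/(μ-λ) ≤ 0.23
μ - λ ≥ 1/0.23 = 4.3478
μ ≥ 5.6 + 4.3478 = 9.9478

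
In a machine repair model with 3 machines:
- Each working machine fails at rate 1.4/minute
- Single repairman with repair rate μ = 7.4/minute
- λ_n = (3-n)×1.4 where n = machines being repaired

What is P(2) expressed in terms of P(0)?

P(2)/P(0) = ∏_{i=0}^{2-1} λ_i/μ_{i+1}
= (3-0)×1.4/7.4 × (3-1)×1.4/7.4
= 0.2148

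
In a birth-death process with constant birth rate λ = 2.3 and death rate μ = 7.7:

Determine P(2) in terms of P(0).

For constant rates: P(n)/P(0) = (λ/μ)^n
P(2)/P(0) = (2.3/7.7)^2 = 0.2987^2 = 0.08922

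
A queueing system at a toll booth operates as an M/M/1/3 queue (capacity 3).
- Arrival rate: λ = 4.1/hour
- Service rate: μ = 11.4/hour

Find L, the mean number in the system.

ρ = λ/μ = 4.1/11.4 = 0.35965
P₀ = (1-ρ)/(1-ρ^(K+1)) = (1-0.35965)/(1-0.35965^4) = 0.6403/0.9833 = 0.6512
P_K = P₀×ρ^K = 0.65125 × 0.35965^3 = 0.65125 × 0.046520 = 0.03030
L = ρ[1 - (K+1)ρ^K + Kρ^(K+1)] / [(1-ρ)(1-ρ^(K+1))]
L = 0.35965 × (1 - 4×0.04652 + 3×0.01673) / ((1 - 0.35965) × (1 - 0.01673)) = 0.4936 vehicles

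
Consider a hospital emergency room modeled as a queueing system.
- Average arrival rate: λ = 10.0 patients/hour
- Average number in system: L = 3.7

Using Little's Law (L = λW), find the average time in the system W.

Little's Law: L = λW, so W = L/λ
W = 3.7/10.0 = 0.3700 hours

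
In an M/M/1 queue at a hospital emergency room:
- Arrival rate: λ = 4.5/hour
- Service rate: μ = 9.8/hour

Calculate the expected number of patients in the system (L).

ρ = λ/μ = 4.5/9.8 = 0.4592
For M/M/1: L = λ/(μ-λ)
L = 4.5/(9.8-4.5) = 4.5/5.30
L = 0.8491 patients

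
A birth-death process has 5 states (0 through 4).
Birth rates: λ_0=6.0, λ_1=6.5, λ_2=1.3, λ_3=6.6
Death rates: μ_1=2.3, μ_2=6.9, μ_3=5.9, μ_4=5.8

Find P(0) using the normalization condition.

Ratios P(n)/P(0) = (λ₀···λₙ₋₁)/(μ₁···μₙ):
P(1)/P(0) = (6.0)/(2.3) = 2.6087
P(2)/P(0) = (6.0×6.5)/(2.3×6.9) = 2.4575
P(3)/P(0) = (6.0×6.5×1.3)/(2.3×6.9×5.9) = 0.54148
P(4)/P(0) = (6.0×6.5×1.3×6.6)/(2.3×6.9×5.9×5.8) = 0.61616

Normalization: ∑ P(n) = 1
P(0) × (1.0000 + 2.6087 + 2.4575 + 0.54148 + 0.61616) = 1
P(0) × 7.2238 = 1
P(0) = 1/7.2238 = 0.1384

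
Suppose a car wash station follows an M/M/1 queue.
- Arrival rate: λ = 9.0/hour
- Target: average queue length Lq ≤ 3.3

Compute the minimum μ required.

For M/M/1: Lq = λ²/(μ(μ-λ))
Need Lq ≤ 3.3, i.e. μ(μ-λ) ≥ λ²/3.3
μ² - 9.0μ - 81.00/3.3 ≥ 0  →  μ² - 9.0μ - 24.54545 ≥ 0
Quadratic formula (positive root): μ = [λ + √(λ² + 4×24.54545)]/2
Discriminant: 81.00 + 4×24.54545 = 179.1818, √179.1818 = 13.3859
μ ≥ (9.0 + 13.3859)/2 = 11.1929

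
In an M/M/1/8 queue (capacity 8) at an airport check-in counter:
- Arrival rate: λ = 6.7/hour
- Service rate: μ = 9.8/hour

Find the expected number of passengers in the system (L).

ρ = λ/μ = 6.7/9.8 = 0.68367
P₀ = (1-ρ)/(1-ρ^(K+1)) = (1-0.68367)/(1-0.68367^9) = 0.3163/0.9674 = 0.3270
P_K = P₀×ρ^K = 0.3270 × 0.68367^8 = 0.3270 × 0.04773 = 0.01561
L = ρ[1 - (K+1)ρ^K + Kρ^(K+1)] / [(1-ρ)(1-ρ^(K+1))]
L = 0.68367 × (1 - 9×0.047728 + 8×0.032630) / ((1 - 0.68367) × (1 - 0.032630)) = 1.8577 passengers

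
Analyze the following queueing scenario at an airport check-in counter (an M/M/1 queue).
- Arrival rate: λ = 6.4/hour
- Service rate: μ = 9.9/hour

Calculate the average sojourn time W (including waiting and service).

First, compute utilization: ρ = λ/μ = 6.4/9.9 = 0.6465
For M/M/1: W = 1/(μ-λ)
W = 1/(9.9-6.4) = 1/3.50
W = 0.2857 hours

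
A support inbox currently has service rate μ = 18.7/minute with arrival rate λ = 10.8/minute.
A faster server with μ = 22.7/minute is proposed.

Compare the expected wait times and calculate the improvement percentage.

System 1: ρ₁ = 10.8/18.7 = 0.5775, W₁ = 1/(18.7-10.8) = 0.12658
System 2: ρ₂ = 10.8/22.7 = 0.4758, W₂ = 1/(22.7-10.8) = 0.084034
Improvement: (W₁-W₂)/W₁ = (0.12658-0.084034)/0.12658 = 33.61%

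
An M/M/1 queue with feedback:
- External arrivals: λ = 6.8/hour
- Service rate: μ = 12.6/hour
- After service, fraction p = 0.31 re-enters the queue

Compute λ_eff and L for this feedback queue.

Effective arrival rate: λ_eff = λ/(1-p) = 6.8/(1-0.31) = 6.8/0.69 = 9.8551
ρ = λ_eff/μ = 9.8551/12.6 = 0.78215
L = ρ/(1-ρ) = 0.78215/(1-0.78215) = 3.5903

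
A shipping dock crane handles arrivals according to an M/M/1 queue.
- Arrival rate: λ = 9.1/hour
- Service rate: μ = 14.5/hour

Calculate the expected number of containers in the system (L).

ρ = λ/μ = 9.1/14.5 = 0.6276
For M/M/1: L = λ/(μ-λ)
L = 9.1/(14.5-9.1) = 9.1/5.40
L = 1.6852 containers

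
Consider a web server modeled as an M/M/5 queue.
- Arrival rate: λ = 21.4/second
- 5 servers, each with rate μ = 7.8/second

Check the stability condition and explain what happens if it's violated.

Stability requires ρ = λ/(cμ) < 1
ρ = 21.4/(5 × 7.8) = 21.4/39.00 = 0.5487
Since 0.5487 < 1, the system is STABLE.
The servers are busy 54.87% of the time.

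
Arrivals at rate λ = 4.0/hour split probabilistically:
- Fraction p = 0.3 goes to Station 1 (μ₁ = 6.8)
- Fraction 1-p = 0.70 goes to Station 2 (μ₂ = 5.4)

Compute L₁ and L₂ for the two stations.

Effective rates: λ₁ = 4.0×0.3 = 1.2, λ₂ = 4.0×0.70 = 2.8
Station 1: ρ₁ = 1.2/6.8 = 0.1765, L₁ = ρ₁/(1-ρ₁) = 0.1765/(1-0.1765) = 0.2143
Station 2: ρ₂ = 2.8/5.4 = 0.51852, L₂ = ρ₂/(1-ρ₂) = 0.51852/(1-0.51852) = 1.0769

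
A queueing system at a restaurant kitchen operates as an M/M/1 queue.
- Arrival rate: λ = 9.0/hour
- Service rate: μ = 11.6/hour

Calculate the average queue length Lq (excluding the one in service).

ρ = λ/μ = 9.0/11.6 = 0.7759
For M/M/1: Lq = λ²/(μ(μ-λ))
Lq = 81.00/(11.6 × 2.60)
Lq = 2.6857 orders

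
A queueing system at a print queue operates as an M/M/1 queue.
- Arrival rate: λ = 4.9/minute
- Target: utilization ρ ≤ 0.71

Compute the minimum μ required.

ρ = λ/μ, so μ = λ/ρ
μ ≥ 4.9/0.71 = 6.9014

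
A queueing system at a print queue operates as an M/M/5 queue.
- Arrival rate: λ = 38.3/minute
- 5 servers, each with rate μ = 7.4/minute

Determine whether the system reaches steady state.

Stability requires ρ = λ/(cμ) < 1
ρ = 38.3/(5 × 7.4) = 38.3/37.00 = 1.0351
Since 1.0351 ≥ 1, the system is UNSTABLE.
Need c > λ/μ = 38.3/7.4 = 5.18.
Minimum servers needed: c = 6.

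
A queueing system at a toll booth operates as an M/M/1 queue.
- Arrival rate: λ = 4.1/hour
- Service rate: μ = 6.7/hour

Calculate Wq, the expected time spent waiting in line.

First, compute utilization: ρ = λ/μ = 4.1/6.7 = 0.6119
For M/M/1: Wq = λ/(μ(μ-λ))
Wq = 4.1/(6.7 × (6.7-4.1))
Wq = 4.1/(6.7 × 2.60)
Wq = 0.2354 hours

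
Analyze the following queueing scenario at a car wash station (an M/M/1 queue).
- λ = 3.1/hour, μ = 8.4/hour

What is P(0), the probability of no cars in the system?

ρ = λ/μ = 3.1/8.4 = 0.3690
P(0) = 1 - ρ = 1 - 0.3690 = 0.6310
The server is idle 63.10% of the time.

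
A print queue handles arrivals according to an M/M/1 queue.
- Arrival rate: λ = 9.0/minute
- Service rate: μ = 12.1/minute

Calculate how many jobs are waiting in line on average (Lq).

ρ = λ/μ = 9.0/12.1 = 0.7438
For M/M/1: Lq = λ²/(μ(μ-λ))
Lq = 81.00/(12.1 × 3.10)
Lq = 2.1594 jobs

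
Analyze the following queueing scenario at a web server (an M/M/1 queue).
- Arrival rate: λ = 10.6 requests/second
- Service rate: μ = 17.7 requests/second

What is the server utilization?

Server utilization: ρ = λ/μ
ρ = 10.6/17.7 = 0.5989
The server is busy 59.89% of the time.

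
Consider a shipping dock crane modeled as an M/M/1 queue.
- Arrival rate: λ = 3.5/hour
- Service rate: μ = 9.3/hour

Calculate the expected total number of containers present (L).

ρ = λ/μ = 3.5/9.3 = 0.3763
For M/M/1: L = λ/(μ-λ)
L = 3.5/(9.3-3.5) = 3.5/5.80
L = 0.6034 containers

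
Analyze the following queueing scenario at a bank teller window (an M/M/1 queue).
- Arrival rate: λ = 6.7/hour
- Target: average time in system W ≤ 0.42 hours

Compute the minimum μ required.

For M/M/1: W = 1/(μ-λ)
Need W ≤ 0.42, so 1/(μ-λ) ≤ 0.42
μ - λ ≥ 1/0.42 = 2.3810
μ ≥ 6.7 + 2.3810 = 9.0810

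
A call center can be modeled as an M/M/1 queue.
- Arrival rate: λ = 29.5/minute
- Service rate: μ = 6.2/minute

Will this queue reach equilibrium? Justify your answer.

Stability requires ρ = λ/(cμ) < 1
ρ = 29.5/(1 × 6.2) = 29.5/6.20 = 4.7581
Since 4.7581 ≥ 1, the system is UNSTABLE.
Queue grows without bound. Need μ > λ = 29.5.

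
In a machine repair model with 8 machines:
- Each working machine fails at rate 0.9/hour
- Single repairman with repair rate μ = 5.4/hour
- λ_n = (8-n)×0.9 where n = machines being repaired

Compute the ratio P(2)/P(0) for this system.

P(2)/P(0) = ∏_{i=0}^{2-1} λ_i/μ_{i+1}
= (8-0)×0.9/5.4 × (8-1)×0.9/5.4
= 1.5556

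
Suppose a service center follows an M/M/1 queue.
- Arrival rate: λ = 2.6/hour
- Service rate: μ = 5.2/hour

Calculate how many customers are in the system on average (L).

ρ = λ/μ = 2.6/5.2 = 0.5000
For M/M/1: L = λ/(μ-λ)
L = 2.6/(5.2-2.6) = 2.6/2.60
L = 1.0000 customers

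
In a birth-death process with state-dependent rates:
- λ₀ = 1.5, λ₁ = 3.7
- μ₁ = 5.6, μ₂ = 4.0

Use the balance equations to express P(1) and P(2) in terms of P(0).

Balance equations:
State 0: λ₀P₀ = μ₁P₁ → P₁ = (λ₀/μ₁)P₀ = (1.5/5.6)P₀ = 0.2679P₀
State 1: P₂ = (λ₀λ₁)/(μ₁μ₂)P₀ = (1.5×3.7)/(5.6×4.0)P₀ = 0.2478P₀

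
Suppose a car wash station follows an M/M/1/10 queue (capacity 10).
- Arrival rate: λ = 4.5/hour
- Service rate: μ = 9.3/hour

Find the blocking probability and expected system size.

ρ = λ/μ = 4.5/9.3 = 0.48387
P₀ = (1-ρ)/(1-ρ^(K+1)) = (1-0.48387)/(1-0.48387^11) = 0.5161/0.9997 = 0.5163
P_K = P₀×ρ^K = 0.5163 × 0.48387^10 = 0.5163 × 0.0007035 = 0.0003632
Blocking probability P_10 = 0.0003632 (0.03632%)
L = ρ[1 - (K+1)ρ^K + Kρ^(K+1)] / [(1-ρ)(1-ρ^(K+1))]
L = 0.48387 × (1 - 11×0.0007035 + 10×0.0003404) / ((1 - 0.48387) × (1 - 0.0003404)) = 0.9338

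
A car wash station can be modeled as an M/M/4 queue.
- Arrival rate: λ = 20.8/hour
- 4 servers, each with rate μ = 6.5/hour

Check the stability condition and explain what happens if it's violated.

Stability requires ρ = λ/(cμ) < 1
ρ = 20.8/(4 × 6.5) = 20.8/26.00 = 0.8000
Since 0.8000 < 1, the system is STABLE.
The servers are busy 80.00% of the time.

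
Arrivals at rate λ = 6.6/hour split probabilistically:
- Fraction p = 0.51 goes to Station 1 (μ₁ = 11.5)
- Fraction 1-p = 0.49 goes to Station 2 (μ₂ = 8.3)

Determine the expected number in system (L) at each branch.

Effective rates: λ₁ = 6.6×0.51 = 3.366, λ₂ = 6.6×0.49 = 3.234
Station 1: ρ₁ = 3.366/11.5 = 0.2927, L₁ = ρ₁/(1-ρ₁) = 0.2927/(1-0.2927) = 0.4138
Station 2: ρ₂ = 3.234/8.3 = 0.38964, L₂ = ρ₂/(1-ρ₂) = 0.38964/(1-0.38964) = 0.6384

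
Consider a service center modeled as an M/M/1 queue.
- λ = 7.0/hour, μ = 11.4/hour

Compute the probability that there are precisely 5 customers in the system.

ρ = λ/μ = 7.0/11.4 = 0.61404
P(n) = (1-ρ)ρⁿ
P(5) = (1-0.61404) × 0.61404^5
P(5) = 0.3860 × 0.08729
P(5) = 0.03369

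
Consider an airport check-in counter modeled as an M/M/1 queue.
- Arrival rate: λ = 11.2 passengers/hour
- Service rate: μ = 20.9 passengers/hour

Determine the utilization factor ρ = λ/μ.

Server utilization: ρ = λ/μ
ρ = 11.2/20.9 = 0.5359
The server is busy 53.59% of the time.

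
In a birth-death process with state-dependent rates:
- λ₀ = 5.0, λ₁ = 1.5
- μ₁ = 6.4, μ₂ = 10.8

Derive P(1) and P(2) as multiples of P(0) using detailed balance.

Balance equations:
State 0: λ₀P₀ = μ₁P₁ → P₁ = (λ₀/μ₁)P₀ = (5.0/6.4)P₀ = 0.7812P₀
State 1: P₂ = (λ₀λ₁)/(μ₁μ₂)P₀ = (5.0×1.5)/(6.4×10.8)P₀ = 0.1085P₀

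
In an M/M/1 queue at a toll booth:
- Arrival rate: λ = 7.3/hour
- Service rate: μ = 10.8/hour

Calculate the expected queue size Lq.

ρ = λ/μ = 7.3/10.8 = 0.6759
For M/M/1: Lq = λ²/(μ(μ-λ))
Lq = 53.29/(10.8 × 3.50)
Lq = 1.4098 vehicles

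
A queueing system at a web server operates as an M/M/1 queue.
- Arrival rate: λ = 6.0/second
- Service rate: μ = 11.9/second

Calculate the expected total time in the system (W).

First, compute utilization: ρ = λ/μ = 6.0/11.9 = 0.5042
For M/M/1: W = 1/(μ-λ)
W = 1/(11.9-6.0) = 1/5.90
W = 0.1695 seconds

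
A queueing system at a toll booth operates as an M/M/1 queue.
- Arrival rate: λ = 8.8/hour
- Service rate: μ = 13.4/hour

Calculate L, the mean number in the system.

ρ = λ/μ = 8.8/13.4 = 0.6567
For M/M/1: L = λ/(μ-λ)
L = 8.8/(13.4-8.8) = 8.8/4.60
L = 1.9130 vehicles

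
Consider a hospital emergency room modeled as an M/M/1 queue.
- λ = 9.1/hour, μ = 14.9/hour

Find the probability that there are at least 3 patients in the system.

ρ = λ/μ = 9.1/14.9 = 0.6107
P(N ≥ n) = ρⁿ
P(N ≥ 3) = 0.6107^3
P(N ≥ 3) = 0.2278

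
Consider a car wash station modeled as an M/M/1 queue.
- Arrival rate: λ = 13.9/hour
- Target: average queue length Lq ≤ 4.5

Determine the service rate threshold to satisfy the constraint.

For M/M/1: Lq = λ²/(μ(μ-λ))
Need Lq ≤ 4.5, i.e. μ(μ-λ) ≥ λ²/4.5
μ² - 13.9μ - 193.21/4.5 ≥ 0  →  μ² - 13.9μ - 42.93556 ≥ 0
Quadratic formula (positive root): μ = [λ + √(λ² + 4×42.93556)]/2
Discriminant: 193.21 + 4×42.93556 = 364.9522, √364.9522 = 19.1037
μ ≥ (13.9 + 19.1037)/2 = 16.5019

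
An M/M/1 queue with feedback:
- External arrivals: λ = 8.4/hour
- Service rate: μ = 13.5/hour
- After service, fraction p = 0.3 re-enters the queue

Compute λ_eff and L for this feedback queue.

Effective arrival rate: λ_eff = λ/(1-p) = 8.4/(1-0.3) = 8.4/0.70 = 12.0000
ρ = λ_eff/μ = 12.0000/13.5 = 0.888889
L = ρ/(1-ρ) = 0.888889/(1-0.888889) = 8.0000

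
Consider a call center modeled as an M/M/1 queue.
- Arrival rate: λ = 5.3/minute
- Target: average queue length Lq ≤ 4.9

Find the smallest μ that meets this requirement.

For M/M/1: Lq = λ²/(μ(μ-λ))
Need Lq ≤ 4.9, i.e. μ(μ-λ) ≥ λ²/4.9
μ² - 5.3μ - 28.09/4.9 ≥ 0  →  μ² - 5.3μ - 5.73265 ≥ 0
Quadratic formula (positive root): μ = [λ + √(λ² + 4×5.73265)]/2
Discriminant: 28.09 + 4×5.73265 = 51.0206, √51.0206 = 7.1429
μ ≥ (5.3 + 7.1429)/2 = 6.2214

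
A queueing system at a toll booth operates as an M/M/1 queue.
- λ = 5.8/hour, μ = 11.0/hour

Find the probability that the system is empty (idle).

ρ = λ/μ = 5.8/11.0 = 0.5273
P(0) = 1 - ρ = 1 - 0.5273 = 0.4727
The server is idle 47.27% of the time.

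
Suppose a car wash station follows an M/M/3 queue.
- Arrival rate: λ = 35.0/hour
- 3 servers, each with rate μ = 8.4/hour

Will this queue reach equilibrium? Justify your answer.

Stability requires ρ = λ/(cμ) < 1
ρ = 35.0/(3 × 8.4) = 35.0/25.20 = 1.3889
Since 1.3889 ≥ 1, the system is UNSTABLE.
Need c > λ/μ = 35.0/8.4 = 4.17.
Minimum servers needed: c = 5.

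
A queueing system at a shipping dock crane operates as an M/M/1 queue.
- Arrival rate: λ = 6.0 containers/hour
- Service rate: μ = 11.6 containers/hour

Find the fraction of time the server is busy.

Server utilization: ρ = λ/μ
ρ = 6.0/11.6 = 0.5172
The server is busy 51.72% of the time.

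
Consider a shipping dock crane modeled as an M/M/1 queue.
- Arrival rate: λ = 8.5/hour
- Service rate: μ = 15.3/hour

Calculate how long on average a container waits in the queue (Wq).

First, compute utilization: ρ = λ/μ = 8.5/15.3 = 0.5556
For M/M/1: Wq = λ/(μ(μ-λ))
Wq = 8.5/(15.3 × (15.3-8.5))
Wq = 8.5/(15.3 × 6.80)
Wq = 0.08170 hours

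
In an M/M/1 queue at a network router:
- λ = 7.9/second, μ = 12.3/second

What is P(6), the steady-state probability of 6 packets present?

ρ = λ/μ = 7.9/12.3 = 0.64228
P(n) = (1-ρ)ρⁿ
P(6) = (1-0.64228) × 0.64228^6
P(6) = 0.3577 × 0.07020
P(6) = 0.02511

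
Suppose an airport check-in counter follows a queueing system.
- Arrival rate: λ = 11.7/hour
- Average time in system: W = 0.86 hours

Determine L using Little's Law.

Little's Law: L = λW
L = 11.7 × 0.86 = 10.0620 passengers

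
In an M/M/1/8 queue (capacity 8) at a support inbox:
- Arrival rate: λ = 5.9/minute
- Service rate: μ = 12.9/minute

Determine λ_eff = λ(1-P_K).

ρ = λ/μ = 5.9/12.9 = 0.45736
P₀ = (1-ρ)/(1-ρ^(K+1)) = (1-0.45736)/(1-0.45736^9) = 0.5426/0.9991 = 0.5431
P_K = P₀×ρ^K = 0.5431 × 0.45736^8 = 0.5431 × 0.001915 = 0.001040
λ_eff = λ(1-P_K) = 5.9 × (1 - 0.001040) = 5.9 × 0.99896 = 5.8939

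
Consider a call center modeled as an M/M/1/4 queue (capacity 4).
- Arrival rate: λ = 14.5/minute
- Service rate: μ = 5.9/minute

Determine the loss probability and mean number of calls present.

ρ = λ/μ = 14.5/5.9 = 2.45763
P₀ = (1-ρ)/(1-ρ^(K+1)) = (1-2.45763)/(1-2.45763^5) = -1.4576/-88.6566 = 0.01644
P_K = P₀×ρ^K = 0.016441 × 2.45763^4 = 0.016441 × 36.4809 = 0.5998
Blocking probability P_4 = 0.5998 (59.98%)
L = ρ[1 - (K+1)ρ^K + Kρ^(K+1)] / [(1-ρ)(1-ρ^(K+1))]
L = 2.45763 × (1 - 5×36.4809 + 4×89.6566) / ((1 - 2.45763) × (1 - 89.6566)) = 3.3704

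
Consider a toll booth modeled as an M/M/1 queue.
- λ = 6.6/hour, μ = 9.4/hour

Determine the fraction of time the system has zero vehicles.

ρ = λ/μ = 6.6/9.4 = 0.7021
P(0) = 1 - ρ = 1 - 0.7021 = 0.2979
The server is idle 29.79% of the time.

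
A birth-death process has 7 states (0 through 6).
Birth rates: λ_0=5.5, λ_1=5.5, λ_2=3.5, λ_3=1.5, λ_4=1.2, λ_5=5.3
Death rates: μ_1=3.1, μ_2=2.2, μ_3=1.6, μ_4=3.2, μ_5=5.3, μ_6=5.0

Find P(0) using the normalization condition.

Ratios P(n)/P(0) = (λ₀···λₙ₋₁)/(μ₁···μₙ):
P(1)/P(0) = (5.5)/(3.1) = 1.7742
P(2)/P(0) = (5.5×5.5)/(3.1×2.2) = 4.4355
P(3)/P(0) = (5.5×5.5×3.5)/(3.1×2.2×1.6) = 9.7026
P(4)/P(0) = (5.5×5.5×3.5×1.5)/(3.1×2.2×1.6×3.2) = 4.5481
P(5)/P(0) = (5.5×5.5×3.5×1.5×1.2)/(3.1×2.2×1.6×3.2×5.3) = 1.0298
P(6)/P(0) = (5.5×5.5×3.5×1.5×1.2×5.3)/(3.1×2.2×1.6×3.2×5.3×5.0) = 1.0915

Normalization: ∑ P(n) = 1
P(0) × (1.0000 + 1.7742 + 4.4355 + 9.7026 + 4.5481 + 1.0298 + 1.0915) = 1
P(0) × 23.5817 = 1
P(0) = 1/23.5817 = 0.04241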